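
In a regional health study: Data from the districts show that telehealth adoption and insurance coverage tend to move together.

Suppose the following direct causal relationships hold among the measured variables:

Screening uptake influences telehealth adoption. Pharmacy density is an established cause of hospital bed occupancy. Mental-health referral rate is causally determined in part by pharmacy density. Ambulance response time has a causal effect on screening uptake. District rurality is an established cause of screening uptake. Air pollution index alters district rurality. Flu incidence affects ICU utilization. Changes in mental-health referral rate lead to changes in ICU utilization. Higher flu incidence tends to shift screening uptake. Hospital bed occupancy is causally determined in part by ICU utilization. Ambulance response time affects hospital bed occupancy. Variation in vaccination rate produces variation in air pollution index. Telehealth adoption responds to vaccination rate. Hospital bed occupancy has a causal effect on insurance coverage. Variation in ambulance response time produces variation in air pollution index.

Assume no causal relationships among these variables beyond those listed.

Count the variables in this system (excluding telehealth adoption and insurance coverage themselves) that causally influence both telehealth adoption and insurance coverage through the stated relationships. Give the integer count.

2

The common causes are: ambulance response time (to telehealth adoption via ambulance response time → screening uptake → telehealth adoption; to insurance coverage via ambulance response time → hospital bed occupancy → insurance coverage); flu incidence (to telehealth adoption via flu incidence → screening uptake → telehealth adoption; to insurance coverage via flu incidence → ICU utilization → hospital bed occupancy → insurance coverage).
Every other variable lacks a causal path to at least one of telehealth adoption and insurance coverage.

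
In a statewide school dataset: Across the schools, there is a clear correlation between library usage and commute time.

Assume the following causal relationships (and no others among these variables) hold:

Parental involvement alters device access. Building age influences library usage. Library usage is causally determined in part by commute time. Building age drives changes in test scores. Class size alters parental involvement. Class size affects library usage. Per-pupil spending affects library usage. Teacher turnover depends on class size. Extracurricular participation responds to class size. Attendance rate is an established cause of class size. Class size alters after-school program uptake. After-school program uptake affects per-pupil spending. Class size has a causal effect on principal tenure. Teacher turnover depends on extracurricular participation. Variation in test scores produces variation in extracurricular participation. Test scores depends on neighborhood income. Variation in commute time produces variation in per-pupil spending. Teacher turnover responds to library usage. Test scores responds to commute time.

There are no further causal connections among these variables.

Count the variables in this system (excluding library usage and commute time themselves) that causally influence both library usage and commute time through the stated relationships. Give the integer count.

No listed variable has a causal path to both library usage and commute time, so there are no common causes.

0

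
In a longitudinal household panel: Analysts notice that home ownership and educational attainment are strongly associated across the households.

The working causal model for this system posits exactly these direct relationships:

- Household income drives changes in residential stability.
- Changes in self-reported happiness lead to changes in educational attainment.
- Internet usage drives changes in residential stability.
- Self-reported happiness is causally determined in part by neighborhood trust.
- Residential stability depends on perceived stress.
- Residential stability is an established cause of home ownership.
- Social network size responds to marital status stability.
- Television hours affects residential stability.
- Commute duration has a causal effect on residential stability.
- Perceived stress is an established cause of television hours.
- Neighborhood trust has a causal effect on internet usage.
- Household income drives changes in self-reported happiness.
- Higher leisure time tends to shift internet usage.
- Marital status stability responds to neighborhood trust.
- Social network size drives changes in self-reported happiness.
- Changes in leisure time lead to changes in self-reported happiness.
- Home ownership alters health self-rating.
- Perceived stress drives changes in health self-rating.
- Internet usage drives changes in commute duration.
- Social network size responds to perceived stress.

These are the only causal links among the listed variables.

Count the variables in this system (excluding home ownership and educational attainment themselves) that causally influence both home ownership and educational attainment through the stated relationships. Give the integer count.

4

The common causes are: household income (to home ownership via household income → residential stability → home ownership; to educational attainment via household income → self-reported happiness → educational attainment); leisure time (to home ownership via leisure time → internet usage → residential stability → home ownership; to educational attainment via leisure time → self-reported happiness → educational attainment); neighborhood trust (to home ownership via neighborhood trust → internet usage → residential stability → home ownership; to educational attainment via neighborhood trust → self-reported happiness → educational attainment); perceived stress (to home ownership via perceived stress → residential stability → home ownership; to educational attainment via perceived stress → social network size → self-reported happiness → educational attainment).
Every other variable lacks a causal path to at least one of home ownership and educational attainment.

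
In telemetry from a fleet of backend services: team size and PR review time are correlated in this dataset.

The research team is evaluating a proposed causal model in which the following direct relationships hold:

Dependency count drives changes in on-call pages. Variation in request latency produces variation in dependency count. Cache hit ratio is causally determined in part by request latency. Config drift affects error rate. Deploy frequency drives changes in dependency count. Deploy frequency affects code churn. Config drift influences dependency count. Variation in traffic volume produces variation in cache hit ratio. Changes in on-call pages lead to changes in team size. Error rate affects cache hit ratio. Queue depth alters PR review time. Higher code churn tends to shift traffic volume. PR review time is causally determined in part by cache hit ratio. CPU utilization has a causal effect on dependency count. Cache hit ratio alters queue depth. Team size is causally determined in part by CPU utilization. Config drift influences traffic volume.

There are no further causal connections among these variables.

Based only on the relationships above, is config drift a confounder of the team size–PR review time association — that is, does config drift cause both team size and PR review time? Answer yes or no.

Config drift has a causal path to team size (config drift → dependency count → on-call pages → team size) and to PR review time (config drift → traffic volume → cache hit ratio → PR review time), so it is a common cause of both — a confounder.

yes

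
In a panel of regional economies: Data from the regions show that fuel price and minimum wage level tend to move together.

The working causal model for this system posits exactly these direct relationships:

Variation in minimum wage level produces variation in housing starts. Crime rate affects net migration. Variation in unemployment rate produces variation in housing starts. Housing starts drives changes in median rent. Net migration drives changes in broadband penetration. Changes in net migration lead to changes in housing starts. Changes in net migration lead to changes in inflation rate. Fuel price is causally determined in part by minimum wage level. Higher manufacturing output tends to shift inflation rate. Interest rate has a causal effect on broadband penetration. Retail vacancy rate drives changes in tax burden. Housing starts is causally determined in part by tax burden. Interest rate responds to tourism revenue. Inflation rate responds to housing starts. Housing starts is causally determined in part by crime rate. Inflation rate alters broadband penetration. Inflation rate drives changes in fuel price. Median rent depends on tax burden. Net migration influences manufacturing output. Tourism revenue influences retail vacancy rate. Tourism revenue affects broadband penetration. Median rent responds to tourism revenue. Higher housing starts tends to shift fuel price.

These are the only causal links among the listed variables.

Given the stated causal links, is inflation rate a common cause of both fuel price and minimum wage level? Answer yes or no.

Inflation rate has no stated causal path to minimum wage level. A confounder must cause both variables, so inflation rate does not qualify.

no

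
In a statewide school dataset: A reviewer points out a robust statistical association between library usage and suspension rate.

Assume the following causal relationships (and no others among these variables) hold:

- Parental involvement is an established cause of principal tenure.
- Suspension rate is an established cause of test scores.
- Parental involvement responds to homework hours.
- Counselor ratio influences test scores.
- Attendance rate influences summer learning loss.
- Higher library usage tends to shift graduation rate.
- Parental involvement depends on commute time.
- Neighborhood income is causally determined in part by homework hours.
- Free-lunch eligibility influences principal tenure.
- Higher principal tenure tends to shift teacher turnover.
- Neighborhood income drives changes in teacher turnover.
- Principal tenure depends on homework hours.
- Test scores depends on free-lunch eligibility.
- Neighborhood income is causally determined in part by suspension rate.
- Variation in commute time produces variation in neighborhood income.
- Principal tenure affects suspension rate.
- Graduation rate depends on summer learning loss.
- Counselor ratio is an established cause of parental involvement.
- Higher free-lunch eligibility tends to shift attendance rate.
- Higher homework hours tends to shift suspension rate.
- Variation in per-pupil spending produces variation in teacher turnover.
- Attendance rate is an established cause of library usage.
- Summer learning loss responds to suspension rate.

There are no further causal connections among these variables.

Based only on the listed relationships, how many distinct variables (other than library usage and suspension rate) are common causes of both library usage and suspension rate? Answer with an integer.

The common causes are: free-lunch eligibility (to library usage via free-lunch eligibility → attendance rate → library usage; to suspension rate via free-lunch eligibility → principal tenure → suspension rate).
Every other variable lacks a causal path to at least one of library usage and suspension rate.

1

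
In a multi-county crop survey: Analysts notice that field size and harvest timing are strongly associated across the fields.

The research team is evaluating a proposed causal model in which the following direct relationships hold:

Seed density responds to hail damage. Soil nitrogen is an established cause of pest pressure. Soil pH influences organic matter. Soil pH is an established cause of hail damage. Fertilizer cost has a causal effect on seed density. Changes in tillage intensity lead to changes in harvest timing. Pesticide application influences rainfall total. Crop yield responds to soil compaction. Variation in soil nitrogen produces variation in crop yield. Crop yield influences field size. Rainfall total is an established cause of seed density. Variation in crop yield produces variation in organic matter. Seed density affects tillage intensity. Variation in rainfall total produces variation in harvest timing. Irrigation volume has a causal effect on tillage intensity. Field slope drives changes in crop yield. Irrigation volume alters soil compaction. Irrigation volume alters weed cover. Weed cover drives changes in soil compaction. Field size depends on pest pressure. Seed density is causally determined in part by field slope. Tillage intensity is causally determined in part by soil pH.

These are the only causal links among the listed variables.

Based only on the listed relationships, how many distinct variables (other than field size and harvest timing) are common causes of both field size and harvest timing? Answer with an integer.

2

The common causes are: field slope (to field size via field slope → crop yield → field size; to harvest timing via field slope → seed density → tillage intensity → harvest timing); irrigation volume (to field size via irrigation volume → soil compaction → crop yield → field size; to harvest timing via irrigation volume → tillage intensity → harvest timing).
Every other variable lacks a causal path to at least one of field size and harvest timing.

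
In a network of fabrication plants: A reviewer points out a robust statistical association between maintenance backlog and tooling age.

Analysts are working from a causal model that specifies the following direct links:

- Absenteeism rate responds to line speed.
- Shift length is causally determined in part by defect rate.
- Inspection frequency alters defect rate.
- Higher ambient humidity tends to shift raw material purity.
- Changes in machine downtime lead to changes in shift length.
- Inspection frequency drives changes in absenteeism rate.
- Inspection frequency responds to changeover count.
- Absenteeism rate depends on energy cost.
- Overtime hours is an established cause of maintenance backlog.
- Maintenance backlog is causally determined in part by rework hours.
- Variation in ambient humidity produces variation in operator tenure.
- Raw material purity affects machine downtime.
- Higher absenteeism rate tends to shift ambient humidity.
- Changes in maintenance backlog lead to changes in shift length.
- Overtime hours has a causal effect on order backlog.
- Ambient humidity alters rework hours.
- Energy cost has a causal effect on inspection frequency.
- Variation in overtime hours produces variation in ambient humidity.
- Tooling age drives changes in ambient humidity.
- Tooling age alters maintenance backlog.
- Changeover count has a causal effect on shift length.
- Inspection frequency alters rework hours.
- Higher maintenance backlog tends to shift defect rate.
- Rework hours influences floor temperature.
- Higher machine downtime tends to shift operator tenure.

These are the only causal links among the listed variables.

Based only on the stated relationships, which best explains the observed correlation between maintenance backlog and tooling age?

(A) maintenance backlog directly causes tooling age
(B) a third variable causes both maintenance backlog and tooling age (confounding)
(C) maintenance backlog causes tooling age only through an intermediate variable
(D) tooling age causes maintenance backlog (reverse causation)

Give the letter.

D

The stated link runs tooling age → maintenance backlog; maintenance backlog has no causal path to tooling age. No variable causes both, so confounding is ruled out. The correlation reflects reverse causation.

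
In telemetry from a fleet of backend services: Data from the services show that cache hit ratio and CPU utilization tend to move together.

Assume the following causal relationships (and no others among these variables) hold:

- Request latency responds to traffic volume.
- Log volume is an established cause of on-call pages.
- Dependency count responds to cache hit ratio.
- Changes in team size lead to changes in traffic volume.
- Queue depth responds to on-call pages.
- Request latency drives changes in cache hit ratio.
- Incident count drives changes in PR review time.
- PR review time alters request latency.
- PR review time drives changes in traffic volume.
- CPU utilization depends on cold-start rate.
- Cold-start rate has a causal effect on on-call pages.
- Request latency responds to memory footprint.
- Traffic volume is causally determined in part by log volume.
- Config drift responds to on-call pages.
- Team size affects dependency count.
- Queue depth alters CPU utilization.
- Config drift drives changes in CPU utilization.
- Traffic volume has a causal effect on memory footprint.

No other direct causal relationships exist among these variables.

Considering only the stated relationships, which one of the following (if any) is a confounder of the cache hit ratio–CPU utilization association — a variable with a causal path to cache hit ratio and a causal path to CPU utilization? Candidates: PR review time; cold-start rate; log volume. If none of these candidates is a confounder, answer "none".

log volume

Log volume causes cache hit ratio (log volume → traffic volume → request latency → cache hit ratio) and also causes CPU utilization (log volume → on-call pages → config drift → CPU utilization); it is a common cause of both.
Each of the other candidates lacks a causal path to at least one of cache hit ratio and CPU utilization, so they do not confound the relationship.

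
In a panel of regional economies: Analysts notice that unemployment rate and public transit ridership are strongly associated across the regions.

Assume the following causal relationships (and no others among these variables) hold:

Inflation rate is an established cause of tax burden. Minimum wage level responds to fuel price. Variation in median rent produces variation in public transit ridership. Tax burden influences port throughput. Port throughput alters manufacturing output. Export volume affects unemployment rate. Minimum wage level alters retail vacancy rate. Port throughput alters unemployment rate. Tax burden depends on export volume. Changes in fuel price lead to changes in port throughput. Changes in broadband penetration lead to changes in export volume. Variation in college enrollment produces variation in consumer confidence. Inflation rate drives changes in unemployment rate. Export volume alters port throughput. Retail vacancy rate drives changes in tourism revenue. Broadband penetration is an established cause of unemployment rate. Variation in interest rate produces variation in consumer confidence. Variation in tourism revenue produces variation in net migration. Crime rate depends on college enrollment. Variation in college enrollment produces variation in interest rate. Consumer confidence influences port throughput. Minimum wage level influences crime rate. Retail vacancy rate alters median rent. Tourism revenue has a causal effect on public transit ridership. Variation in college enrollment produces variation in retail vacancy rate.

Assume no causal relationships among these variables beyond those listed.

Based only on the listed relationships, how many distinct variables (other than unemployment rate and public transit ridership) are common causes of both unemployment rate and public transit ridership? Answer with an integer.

The common causes are: college enrollment (to unemployment rate via college enrollment → consumer confidence → port throughput → unemployment rate; to public transit ridership via college enrollment → retail vacancy rate → median rent → public transit ridership); fuel price (to unemployment rate via fuel price → port throughput → unemployment rate; to public transit ridership via fuel price → minimum wage level → retail vacancy rate → median rent → public transit ridership).
Every other variable lacks a causal path to at least one of unemployment rate and public transit ridership.

2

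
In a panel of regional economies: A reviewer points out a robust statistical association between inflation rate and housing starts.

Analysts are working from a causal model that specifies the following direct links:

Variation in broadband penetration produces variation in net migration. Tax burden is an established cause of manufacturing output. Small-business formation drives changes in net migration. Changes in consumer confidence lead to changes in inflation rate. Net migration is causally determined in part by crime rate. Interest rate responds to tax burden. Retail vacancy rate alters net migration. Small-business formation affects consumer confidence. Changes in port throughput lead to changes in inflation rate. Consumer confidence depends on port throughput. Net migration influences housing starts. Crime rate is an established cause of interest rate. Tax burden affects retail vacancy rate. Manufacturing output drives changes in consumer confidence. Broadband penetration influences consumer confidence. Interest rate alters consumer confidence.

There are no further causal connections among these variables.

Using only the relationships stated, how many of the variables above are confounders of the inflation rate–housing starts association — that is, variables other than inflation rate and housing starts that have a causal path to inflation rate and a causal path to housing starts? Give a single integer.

The common causes are: broadband penetration (to inflation rate via broadband penetration → consumer confidence → inflation rate; to housing starts via broadband penetration → net migration → housing starts); crime rate (to inflation rate via crime rate → interest rate → consumer confidence → inflation rate; to housing starts via crime rate → net migration → housing starts); small-business formation (to inflation rate via small-business formation → consumer confidence → inflation rate; to housing starts via small-business formation → net migration → housing starts); tax burden (to inflation rate via tax burden → manufacturing output → consumer confidence → inflation rate; to housing starts via tax burden → retail vacancy rate → net migration → housing starts).
Every other variable lacks a causal path to at least one of inflation rate and housing starts.

4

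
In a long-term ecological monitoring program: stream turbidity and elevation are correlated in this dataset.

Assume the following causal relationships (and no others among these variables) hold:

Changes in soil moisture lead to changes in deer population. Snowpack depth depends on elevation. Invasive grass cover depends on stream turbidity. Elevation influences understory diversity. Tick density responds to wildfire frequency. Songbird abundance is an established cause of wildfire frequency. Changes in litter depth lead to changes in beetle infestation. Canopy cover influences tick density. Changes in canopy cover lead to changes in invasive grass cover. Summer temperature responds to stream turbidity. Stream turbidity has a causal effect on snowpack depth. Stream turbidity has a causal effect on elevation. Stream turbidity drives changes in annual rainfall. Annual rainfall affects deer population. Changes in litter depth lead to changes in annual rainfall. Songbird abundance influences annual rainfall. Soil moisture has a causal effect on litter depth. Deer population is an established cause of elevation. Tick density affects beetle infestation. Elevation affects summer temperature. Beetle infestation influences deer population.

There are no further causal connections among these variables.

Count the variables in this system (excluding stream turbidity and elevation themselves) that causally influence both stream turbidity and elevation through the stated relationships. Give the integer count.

No listed variable has a causal path to both stream turbidity and elevation, so there are no common causes.

0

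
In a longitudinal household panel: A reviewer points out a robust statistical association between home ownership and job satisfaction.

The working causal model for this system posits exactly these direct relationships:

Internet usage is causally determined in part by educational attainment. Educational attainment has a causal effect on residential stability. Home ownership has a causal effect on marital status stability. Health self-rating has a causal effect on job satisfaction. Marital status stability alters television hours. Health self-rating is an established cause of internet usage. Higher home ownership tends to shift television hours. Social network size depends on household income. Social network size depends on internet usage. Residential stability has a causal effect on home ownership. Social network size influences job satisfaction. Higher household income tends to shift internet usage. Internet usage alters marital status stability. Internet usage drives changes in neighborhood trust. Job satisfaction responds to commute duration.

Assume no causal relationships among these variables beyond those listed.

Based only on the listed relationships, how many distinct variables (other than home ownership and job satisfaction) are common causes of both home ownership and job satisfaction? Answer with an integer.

1

The common causes are: educational attainment (to home ownership via educational attainment → residential stability → home ownership; to job satisfaction via educational attainment → internet usage → social network size → job satisfaction).
Every other variable lacks a causal path to at least one of home ownership and job satisfaction.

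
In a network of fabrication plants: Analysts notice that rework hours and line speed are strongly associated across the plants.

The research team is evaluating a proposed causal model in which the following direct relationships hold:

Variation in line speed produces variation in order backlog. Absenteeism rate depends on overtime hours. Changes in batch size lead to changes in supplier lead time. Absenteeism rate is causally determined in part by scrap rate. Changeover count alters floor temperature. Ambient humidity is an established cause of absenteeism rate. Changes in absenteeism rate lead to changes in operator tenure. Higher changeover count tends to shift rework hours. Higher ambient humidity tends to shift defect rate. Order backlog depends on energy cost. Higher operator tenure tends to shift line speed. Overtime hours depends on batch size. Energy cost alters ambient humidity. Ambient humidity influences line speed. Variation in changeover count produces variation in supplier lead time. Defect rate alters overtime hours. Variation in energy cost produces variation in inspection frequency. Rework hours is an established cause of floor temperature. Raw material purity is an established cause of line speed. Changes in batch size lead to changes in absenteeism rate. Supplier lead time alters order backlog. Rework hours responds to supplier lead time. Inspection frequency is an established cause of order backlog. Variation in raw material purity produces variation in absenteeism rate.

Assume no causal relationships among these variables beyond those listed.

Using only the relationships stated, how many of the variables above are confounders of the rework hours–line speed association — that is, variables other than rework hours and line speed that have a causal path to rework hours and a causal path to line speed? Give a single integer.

The common causes are: batch size (to rework hours via batch size → supplier lead time → rework hours; to line speed via batch size → absenteeism rate → operator tenure → line speed).
Every other variable lacks a causal path to at least one of rework hours and line speed.

1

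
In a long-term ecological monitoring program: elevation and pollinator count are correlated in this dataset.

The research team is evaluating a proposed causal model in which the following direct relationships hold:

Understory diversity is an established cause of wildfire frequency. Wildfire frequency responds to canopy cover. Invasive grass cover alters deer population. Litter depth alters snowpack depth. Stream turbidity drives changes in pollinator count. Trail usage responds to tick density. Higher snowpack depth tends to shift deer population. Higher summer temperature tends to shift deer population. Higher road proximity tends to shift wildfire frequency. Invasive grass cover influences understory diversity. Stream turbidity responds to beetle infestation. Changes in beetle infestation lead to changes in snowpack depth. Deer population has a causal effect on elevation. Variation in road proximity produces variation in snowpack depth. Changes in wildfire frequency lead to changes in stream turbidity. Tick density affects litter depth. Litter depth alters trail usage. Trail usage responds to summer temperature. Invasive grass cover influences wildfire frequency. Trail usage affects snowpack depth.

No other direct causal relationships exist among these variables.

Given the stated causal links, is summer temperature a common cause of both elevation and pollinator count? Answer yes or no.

no

Summer temperature has no stated causal path to pollinator count. A confounder must cause both variables, so summer temperature does not qualify.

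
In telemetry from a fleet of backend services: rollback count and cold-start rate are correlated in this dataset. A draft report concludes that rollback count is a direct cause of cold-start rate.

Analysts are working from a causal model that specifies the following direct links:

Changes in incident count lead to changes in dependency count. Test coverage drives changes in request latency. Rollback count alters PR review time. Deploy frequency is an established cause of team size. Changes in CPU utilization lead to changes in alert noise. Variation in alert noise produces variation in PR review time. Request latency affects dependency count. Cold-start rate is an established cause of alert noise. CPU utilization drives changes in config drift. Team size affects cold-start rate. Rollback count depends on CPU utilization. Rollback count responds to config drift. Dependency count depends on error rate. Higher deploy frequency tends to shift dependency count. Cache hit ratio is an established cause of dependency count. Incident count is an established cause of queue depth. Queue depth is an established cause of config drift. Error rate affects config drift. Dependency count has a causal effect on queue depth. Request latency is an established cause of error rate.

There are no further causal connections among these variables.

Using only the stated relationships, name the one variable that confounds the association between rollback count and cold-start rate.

Deploy frequency has a causal path to rollback count (deploy frequency → dependency count → queue depth → config drift → rollback count) and a separate causal path to cold-start rate (deploy frequency → team size → cold-start rate), so it is a common cause of both.
No stated relationship gives rollback count a causal route to cold-start rate, so the correlation is explained by the shared upstream cause rather than a direct effect.

deploy frequency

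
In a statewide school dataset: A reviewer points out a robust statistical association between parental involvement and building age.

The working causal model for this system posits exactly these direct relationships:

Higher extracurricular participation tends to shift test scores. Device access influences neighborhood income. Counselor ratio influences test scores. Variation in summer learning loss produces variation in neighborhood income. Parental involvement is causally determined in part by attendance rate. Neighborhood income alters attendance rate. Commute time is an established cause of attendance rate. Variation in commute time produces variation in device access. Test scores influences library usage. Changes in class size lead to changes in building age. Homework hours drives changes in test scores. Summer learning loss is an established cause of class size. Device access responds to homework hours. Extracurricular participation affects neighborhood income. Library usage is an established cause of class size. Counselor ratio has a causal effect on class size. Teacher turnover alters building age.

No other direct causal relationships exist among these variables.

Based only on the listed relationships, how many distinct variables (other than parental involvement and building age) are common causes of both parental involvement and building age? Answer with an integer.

The common causes are: extracurricular participation (to parental involvement via extracurricular participation → neighborhood income → attendance rate → parental involvement; to building age via extracurricular participation → test scores → library usage → class size → building age); homework hours (to parental involvement via homework hours → device access → neighborhood income → attendance rate → parental involvement; to building age via homework hours → test scores → library usage → class size → building age); summer learning loss (to parental involvement via summer learning loss → neighborhood income → attendance rate → parental involvement; to building age via summer learning loss → class size → building age).
Every other variable lacks a causal path to at least one of parental involvement and building age.

3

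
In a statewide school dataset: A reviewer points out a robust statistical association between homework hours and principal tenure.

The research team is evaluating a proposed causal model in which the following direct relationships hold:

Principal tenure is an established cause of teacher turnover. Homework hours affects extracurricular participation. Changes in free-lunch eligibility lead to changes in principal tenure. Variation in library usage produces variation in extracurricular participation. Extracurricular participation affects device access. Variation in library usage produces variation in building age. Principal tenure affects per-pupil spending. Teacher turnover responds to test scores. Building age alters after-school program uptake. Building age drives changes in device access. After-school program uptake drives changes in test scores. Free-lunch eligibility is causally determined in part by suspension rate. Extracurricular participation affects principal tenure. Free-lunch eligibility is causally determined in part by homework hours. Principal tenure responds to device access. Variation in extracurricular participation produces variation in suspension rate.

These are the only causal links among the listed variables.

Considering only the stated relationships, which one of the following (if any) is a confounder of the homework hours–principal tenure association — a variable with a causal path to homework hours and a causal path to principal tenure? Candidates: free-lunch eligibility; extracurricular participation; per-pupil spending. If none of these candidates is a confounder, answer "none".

none

None of the listed candidates has causal paths to both homework hours and principal tenure in the stated relationships, so none is a common cause.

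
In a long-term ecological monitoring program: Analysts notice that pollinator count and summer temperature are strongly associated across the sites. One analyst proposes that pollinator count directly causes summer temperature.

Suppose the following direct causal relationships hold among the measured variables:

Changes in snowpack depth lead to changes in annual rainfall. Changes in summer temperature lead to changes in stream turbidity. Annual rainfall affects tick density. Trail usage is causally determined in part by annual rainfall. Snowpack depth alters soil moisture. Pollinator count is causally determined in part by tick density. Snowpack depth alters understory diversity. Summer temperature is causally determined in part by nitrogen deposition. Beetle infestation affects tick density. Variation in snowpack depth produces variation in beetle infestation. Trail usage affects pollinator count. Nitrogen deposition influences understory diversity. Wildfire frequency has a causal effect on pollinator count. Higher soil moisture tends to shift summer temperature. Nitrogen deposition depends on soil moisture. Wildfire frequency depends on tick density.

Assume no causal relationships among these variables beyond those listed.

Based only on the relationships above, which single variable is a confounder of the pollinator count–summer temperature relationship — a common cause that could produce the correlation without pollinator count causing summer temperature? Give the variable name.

snowpack depth

Snowpack depth has a causal path to pollinator count (snowpack depth → beetle infestation → tick density → pollinator count) and a separate causal path to summer temperature (snowpack depth → soil moisture → summer temperature), so it is a common cause of both.
No stated relationship gives pollinator count a causal route to summer temperature, so the correlation is explained by the shared upstream cause rather than a direct effect.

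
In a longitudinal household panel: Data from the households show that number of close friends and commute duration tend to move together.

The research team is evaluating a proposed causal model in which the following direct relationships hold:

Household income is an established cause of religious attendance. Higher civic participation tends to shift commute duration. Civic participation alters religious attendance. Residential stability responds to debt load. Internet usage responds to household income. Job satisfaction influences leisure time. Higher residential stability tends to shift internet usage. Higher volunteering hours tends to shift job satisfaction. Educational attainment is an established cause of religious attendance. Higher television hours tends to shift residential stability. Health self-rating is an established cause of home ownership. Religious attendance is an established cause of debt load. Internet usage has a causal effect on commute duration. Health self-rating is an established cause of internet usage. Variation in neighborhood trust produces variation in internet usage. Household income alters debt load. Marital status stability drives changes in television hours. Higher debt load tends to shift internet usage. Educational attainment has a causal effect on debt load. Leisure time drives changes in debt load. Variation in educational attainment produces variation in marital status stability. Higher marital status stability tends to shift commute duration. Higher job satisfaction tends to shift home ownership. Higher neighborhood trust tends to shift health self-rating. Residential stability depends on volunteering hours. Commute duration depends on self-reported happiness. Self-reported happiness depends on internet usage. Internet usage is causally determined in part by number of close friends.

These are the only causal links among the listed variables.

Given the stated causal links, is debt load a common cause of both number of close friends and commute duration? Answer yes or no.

Debt load has no stated causal path to number of close friends. A confounder must cause both variables, so debt load does not qualify.

no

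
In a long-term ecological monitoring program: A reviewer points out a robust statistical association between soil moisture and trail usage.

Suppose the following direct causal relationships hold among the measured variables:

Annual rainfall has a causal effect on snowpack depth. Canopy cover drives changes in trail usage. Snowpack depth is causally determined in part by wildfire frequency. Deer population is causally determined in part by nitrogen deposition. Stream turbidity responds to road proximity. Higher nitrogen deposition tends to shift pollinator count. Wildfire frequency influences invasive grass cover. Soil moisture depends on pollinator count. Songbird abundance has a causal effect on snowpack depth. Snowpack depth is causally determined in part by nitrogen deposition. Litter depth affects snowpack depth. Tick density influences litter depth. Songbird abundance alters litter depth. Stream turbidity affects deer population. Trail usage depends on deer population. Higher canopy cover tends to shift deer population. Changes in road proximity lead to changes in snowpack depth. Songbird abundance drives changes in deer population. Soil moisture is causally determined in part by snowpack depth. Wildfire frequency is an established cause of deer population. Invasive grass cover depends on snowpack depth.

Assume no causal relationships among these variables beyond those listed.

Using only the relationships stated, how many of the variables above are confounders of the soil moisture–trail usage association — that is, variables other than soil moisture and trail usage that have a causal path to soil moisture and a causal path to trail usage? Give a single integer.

The common causes are: nitrogen deposition (to soil moisture via nitrogen deposition → pollinator count → soil moisture; to trail usage via nitrogen deposition → deer population → trail usage); road proximity (to soil moisture via road proximity → snowpack depth → soil moisture; to trail usage via road proximity → stream turbidity → deer population → trail usage); songbird abundance (to soil moisture via songbird abundance → snowpack depth → soil moisture; to trail usage via songbird abundance → deer population → trail usage); wildfire frequency (to soil moisture via wildfire frequency → snowpack depth → soil moisture; to trail usage via wildfire frequency → deer population → trail usage).
Every other variable lacks a causal path to at least one of soil moisture and trail usage.

4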